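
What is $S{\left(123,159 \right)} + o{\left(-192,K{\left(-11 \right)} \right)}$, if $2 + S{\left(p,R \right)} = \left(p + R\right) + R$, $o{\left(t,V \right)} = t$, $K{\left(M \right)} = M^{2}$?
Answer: $247$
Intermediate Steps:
$S{\left(p,R \right)} = -2 + p + 2 R$ ($S{\left(p,R \right)} = -2 + \left(\left(p + R\right) + R\right) = -2 + \left(\left(R + p\right) + R\right) = -2 + \left(p + 2 R\right) = -2 + p + 2 R$)
$S{\left(123,159 \right)} + o{\left(-192,K{\left(-11 \right)} \right)} = \left(-2 + 123 + 2 \cdot 159\right) - 192 = \left(-2 + 123 + 318\right) - 192 = 439 - 192 = 247$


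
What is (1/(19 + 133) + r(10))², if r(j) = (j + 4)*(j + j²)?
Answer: 54793914561/23104 ≈ 2.3716e+6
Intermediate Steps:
r(j) = (4 + j)*(j + j²)
(1/(19 + 133) + r(10))² = (1/(19 + 133) + 10*(4 + 10² + 5*10))² = (1/152 + 10*(4 + 100 + 50))² = (1/152 + 10*154)² = (1/152 + 1540)² = (234081/152)² = 54793914561/23104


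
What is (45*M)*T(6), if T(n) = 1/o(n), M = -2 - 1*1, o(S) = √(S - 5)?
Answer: -135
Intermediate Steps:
o(S) = √(-5 + S)
M = -3 (M = -2 - 1 = -3)
T(n) = (-5 + n)^(-½) (T(n) = 1/(√(-5 + n)) = (-5 + n)^(-½))
(45*M)*T(6) = (45*(-3))/√(-5 + 6) = -135/√1 = -135*1 = -135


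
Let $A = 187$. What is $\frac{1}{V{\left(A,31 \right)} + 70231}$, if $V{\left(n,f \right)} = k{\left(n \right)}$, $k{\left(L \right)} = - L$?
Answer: $\frac{1}{70044} \approx 1.4277 \cdot 10^{-5}$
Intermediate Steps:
$V{\left(n,f \right)} = - n$
$\frac{1}{V{\left(A,31 \right)} + 70231} = \frac{1}{\left(-1\right) 187 + 70231} = \frac{1}{-187 + 70231} = \frac{1}{70044}$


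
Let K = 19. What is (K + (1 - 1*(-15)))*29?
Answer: 1015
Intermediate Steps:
(K + (1 - 1*(-15)))*29 = (19 + (1 - 1*(-15)))*29 = (19 + (1 + 15))*29 = (19 + 16)*29 = 35*29 = 1015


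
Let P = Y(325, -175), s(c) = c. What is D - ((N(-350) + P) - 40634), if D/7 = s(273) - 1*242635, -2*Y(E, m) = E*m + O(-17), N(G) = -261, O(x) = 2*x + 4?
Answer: -3368183/2 ≈ -1.6841e+6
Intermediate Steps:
O(x) = 4 + 2*x
Y(E, m) = 15 - E*m/2 (Y(E, m) = -(E*m + (4 + 2*(-17)))/2 = -(E*m + (4 - 34))/2 = -(E*m - 30)/2 = -(-30 + E*m)/2 = 15 - E*m/2)
P = 56905/2 (P = 15 - 1/2*325*(-175) = 15 + 56875/2 = 56905/2 ≈ 28453.)
D = -1696534 (D = 7*(273 - 1*242635) = 7*(273 - 242635) = 7*(-242362) = -1696534)
D - ((N(-350) + P) - 40634) = -1696534 - ((-261 + 56905/2) - 40634) = -1696534 - (56383/2 - 40634) = -1696534 - 1*(-24885/2) = -1696534 + 24885/2 = -3368183/2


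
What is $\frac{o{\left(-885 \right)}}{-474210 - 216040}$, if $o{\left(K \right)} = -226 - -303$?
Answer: $- \frac{7}{62750} \approx -0.00011155$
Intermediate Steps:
$o{\left(K \right)} = 77$ ($o{\left(K \right)} = -226 + 303 = 77$)
$\frac{o{\left(-885 \right)}}{-474210 - 216040} = \frac{77}{-474210 - 216040} = \frac{77}{-690250} = 77 \left(- \frac{1}{690250}\right) = - \frac{7}{62750}$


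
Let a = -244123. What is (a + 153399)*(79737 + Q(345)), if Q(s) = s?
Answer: -7265359368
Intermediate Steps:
(a + 153399)*(79737 + Q(345)) = (-244123 + 153399)*(79737 + 345) = -90724*80082 = -7265359368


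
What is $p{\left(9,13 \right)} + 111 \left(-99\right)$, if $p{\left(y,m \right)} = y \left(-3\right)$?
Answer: $-11016$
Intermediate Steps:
$p{\left(y,m \right)} = - 3 y$
$p{\left(9,13 \right)} + 111 \left(-99\right) = \left(-3\right) 9 + 111 \left(-99\right) = -27 - 10989 = -11016$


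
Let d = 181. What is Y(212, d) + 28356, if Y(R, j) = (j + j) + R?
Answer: 28930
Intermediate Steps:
Y(R, j) = R + 2*j (Y(R, j) = 2*j + R = R + 2*j)
Y(212, d) + 28356 = (212 + 2*181) + 28356 = (212 + 362) + 28356 = 574 + 28356 = 28930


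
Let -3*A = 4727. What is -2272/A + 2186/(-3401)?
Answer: 12847994/16076527 ≈ 0.79918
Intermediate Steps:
A = -4727/3 (A = -⅓*4727 = -4727/3 ≈ -1575.7)
-2272/A + 2186/(-3401) = -2272/(-4727/3) + 2186/(-3401) = -2272*(-3/4727) + 2186*(-1/3401) = 6816/4727 - 2186/3401 = 12847994/16076527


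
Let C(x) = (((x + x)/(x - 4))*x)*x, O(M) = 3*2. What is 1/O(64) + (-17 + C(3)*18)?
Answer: -5933/6 ≈ -988.83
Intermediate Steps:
O(M) = 6
C(x) = 2*x³/(-4 + x) (C(x) = (((2*x)/(-4 + x))*x)*x = ((2*x/(-4 + x))*x)*x = (2*x²/(-4 + x))*x = 2*x³/(-4 + x))
1/O(64) + (-17 + C(3)*18) = 1/6 + (-17 + (2*3³/(-4 + 3))*18) = ⅙ + (-17 + (2*27/(-1))*18) = ⅙ + (-17 + (2*27*(-1))*18) = ⅙ + (-17 - 54*18) = ⅙ + (-17 - 972) = ⅙ - 989 = -5933/6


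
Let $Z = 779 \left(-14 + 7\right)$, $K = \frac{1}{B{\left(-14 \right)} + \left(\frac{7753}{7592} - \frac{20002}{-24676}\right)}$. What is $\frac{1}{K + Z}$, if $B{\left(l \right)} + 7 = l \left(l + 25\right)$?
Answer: $- \frac{7454650675}{40650256965823} \approx -0.00018339$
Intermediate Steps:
$B{\left(l \right)} = -7 + l \left(25 + l\right)$ ($B{\left(l \right)} = -7 + l \left(l + 25\right) = -7 + l \left(25 + l\right)$)
$K = - \frac{46835048}{7454650675}$ ($K = \frac{1}{\left(-7 + \left(-14\right)^{2} + 25 \left(-14\right)\right) + \left(\frac{7753}{7592} - \frac{20002}{-24676}\right)} = \frac{1}{\left(-7 + 196 - 350\right) + \left(7753 \cdot \frac{1}{7592} - - \frac{10001}{12338}\right)} = \frac{1}{-161 + \left(\frac{7753}{7592} + \frac{10001}{12338}\right)} = \frac{1}{-161 + \frac{85792053}{46835048}} = \frac{1}{- \frac{7454650675}{46835048}} = - \frac{46835048}{7454650675} \approx -0.0062827$)
$Z = -5453$ ($Z = 779 \left(-7\right) = -5453$)
$\frac{1}{K + Z} = \frac{1}{- \frac{46835048}{7454650675} - 5453} = \frac{1}{- \frac{40650256965823}{7454650675}} = - \frac{7454650675}{40650256965823}$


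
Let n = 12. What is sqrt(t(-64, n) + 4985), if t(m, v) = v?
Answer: sqrt(4997) ≈ 70.689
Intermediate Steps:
sqrt(t(-64, n) + 4985) = sqrt(12 + 4985) = sqrt(4997)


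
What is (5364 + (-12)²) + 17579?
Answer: 23087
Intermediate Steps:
(5364 + (-12)²) + 17579 = (5364 + 144) + 17579 = 5508 + 17579 = 23087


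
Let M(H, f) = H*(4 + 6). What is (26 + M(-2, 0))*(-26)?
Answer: -156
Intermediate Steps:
M(H, f) = 10*H (M(H, f) = H*10 = 10*H)
(26 + M(-2, 0))*(-26) = (26 + 10*(-2))*(-26) = (26 - 20)*(-26) = 6*(-26) = -156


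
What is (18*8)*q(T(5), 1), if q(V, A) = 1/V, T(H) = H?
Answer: 144/5 ≈ 28.800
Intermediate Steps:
(18*8)*q(T(5), 1) = (18*8)/5 = 144*(⅕) = 144/5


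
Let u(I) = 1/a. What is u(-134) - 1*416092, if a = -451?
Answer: -187657493/451 ≈ -4.1609e+5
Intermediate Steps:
u(I) = -1/451 (u(I) = 1/(-451) = -1/451)
u(-134) - 1*416092 = -1/451 - 1*416092 = -1/451 - 416092 = -187657493/451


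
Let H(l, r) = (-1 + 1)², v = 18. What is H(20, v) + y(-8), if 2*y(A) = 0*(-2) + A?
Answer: -4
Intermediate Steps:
H(l, r) = 0 (H(l, r) = 0² = 0)
y(A) = A/2 (y(A) = (0*(-2) + A)/2 = (0 + A)/2 = A/2)
H(20, v) + y(-8) = 0 + (½)*(-8) = 0 - 4 = -4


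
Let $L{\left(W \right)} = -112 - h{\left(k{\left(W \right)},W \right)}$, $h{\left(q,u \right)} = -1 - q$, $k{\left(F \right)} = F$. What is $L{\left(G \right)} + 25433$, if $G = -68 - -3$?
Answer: $25257$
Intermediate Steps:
$G = -65$ ($G = -68 + 3 = -65$)
$L{\left(W \right)} = -111 + W$ ($L{\left(W \right)} = -112 - \left(-1 - W\right) = -112 + \left(1 + W\right) = -111 + W$)
$L{\left(G \right)} + 25433 = \left(-111 - 65\right) + 25433 = -176 + 25433 = 25257$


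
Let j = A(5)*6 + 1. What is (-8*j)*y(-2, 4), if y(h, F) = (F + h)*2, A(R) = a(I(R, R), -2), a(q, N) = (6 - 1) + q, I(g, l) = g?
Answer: -1952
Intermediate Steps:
a(q, N) = 5 + q
A(R) = 5 + R
y(h, F) = 2*F + 2*h
j = 61 (j = (5 + 5)*6 + 1 = 10*6 + 1 = 60 + 1 = 61)
(-8*j)*y(-2, 4) = (-8*61)*(2*4 + 2*(-2)) = -488*(8 - 4) = -488*4 = -1952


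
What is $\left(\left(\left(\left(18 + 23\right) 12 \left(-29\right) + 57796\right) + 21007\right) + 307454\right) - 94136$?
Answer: $277853$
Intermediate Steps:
$\left(\left(\left(\left(18 + 23\right) 12 \left(-29\right) + 57796\right) + 21007\right) + 307454\right) - 94136 = \left(\left(\left(41 \cdot 12 \left(-29\right) + 57796\right) + 21007\right) + 307454\right) - 94136 = \left(\left(\left(492 \left(-29\right) + 57796\right) + 21007\right) + 307454\right) - 94136 = \left(\left(\left(-14268 + 57796\right) + 21007\right) + 307454\right) - 94136 = \left(\left(43528 + 21007\right) + 307454\right) - 94136 = \left(64535 + 307454\right) - 94136 = 371989 - 94136 = 277853$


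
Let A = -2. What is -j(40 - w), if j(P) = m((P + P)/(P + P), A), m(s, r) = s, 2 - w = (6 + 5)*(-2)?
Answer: -1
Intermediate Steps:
w = 24 (w = 2 - (6 + 5)*(-2) = 2 - 11*(-2) = 2 - 1*(-22) = 2 + 22 = 24)
j(P) = 1 (j(P) = (P + P)/(P + P) = (2*P)/((2*P)) = (2*P)*(1/(2*P)) = 1)
-j(40 - w) = -1*1 = -1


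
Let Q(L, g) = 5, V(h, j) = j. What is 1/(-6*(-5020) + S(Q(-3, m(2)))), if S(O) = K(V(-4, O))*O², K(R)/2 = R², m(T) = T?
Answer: 1/31370 ≈ 3.1878e-5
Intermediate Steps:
K(R) = 2*R²
S(O) = 2*O⁴ (S(O) = (2*O²)*O² = 2*O⁴)
1/(-6*(-5020) + S(Q(-3, m(2)))) = 1/(-6*(-5020) + 2*5⁴) = 1/(30120 + 2*625) = 1/(30120 + 1250) = 1/31370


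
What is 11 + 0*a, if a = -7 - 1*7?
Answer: 11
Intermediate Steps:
a = -14 (a = -7 - 7 = -14)
11 + 0*a = 11 + 0*(-14) = 11 + 0 = 11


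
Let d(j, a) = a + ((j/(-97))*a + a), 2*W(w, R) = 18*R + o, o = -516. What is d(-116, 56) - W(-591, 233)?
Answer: -161023/97 ≈ -1660.0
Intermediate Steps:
W(w, R) = -258 + 9*R (W(w, R) = (18*R - 516)/2 = (-516 + 18*R)/2 = -258 + 9*R)
d(j, a) = 2*a - a*j/97 (d(j, a) = a + ((j*(-1/97))*a + a) = a + ((-j/97)*a + a) = a + (-a*j/97 + a) = a + (a - a*j/97) = 2*a - a*j/97)
d(-116, 56) - W(-591, 233) = (1/97)*56*(194 - 1*(-116)) - (-258 + 9*233) = (1/97)*56*(194 + 116) - (-258 + 2097) = (1/97)*56*310 - 1*1839 = 17360/97 - 1839 = -161023/97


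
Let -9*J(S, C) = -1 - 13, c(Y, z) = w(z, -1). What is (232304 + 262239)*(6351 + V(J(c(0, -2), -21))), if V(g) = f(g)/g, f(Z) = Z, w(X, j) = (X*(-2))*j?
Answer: 3141337136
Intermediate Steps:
w(X, j) = -2*X*j (w(X, j) = (-2*X)*j = -2*X*j)
c(Y, z) = 2*z (c(Y, z) = -2*z*(-1) = 2*z)
J(S, C) = 14/9 (J(S, C) = -(-1 - 13)/9 = -⅑*(-14) = 14/9)
V(g) = 1 (V(g) = g/g = 1)
(232304 + 262239)*(6351 + V(J(c(0, -2), -21))) = (232304 + 262239)*(6351 + 1) = 494543*6352 = 3141337136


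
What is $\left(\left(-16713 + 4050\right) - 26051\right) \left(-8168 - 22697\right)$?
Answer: $1194907610$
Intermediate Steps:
$\left(\left(-16713 + 4050\right) - 26051\right) \left(-8168 - 22697\right) = \left(-12663 - 26051\right) \left(-30865\right) = \left(-38714\right) \left(-30865\right) = 1194907610$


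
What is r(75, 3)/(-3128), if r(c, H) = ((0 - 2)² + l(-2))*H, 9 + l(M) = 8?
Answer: -9/3128 ≈ -0.0028772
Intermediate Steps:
l(M) = -1 (l(M) = -9 + 8 = -1)
r(c, H) = 3*H (r(c, H) = ((0 - 2)² - 1)*H = ((-2)² - 1)*H = (4 - 1)*H = 3*H)
r(75, 3)/(-3128) = (3*3)/(-3128) = 9*(-1/3128) = -9/3128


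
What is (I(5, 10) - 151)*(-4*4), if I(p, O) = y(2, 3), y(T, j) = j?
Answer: 2368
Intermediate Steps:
I(p, O) = 3
(I(5, 10) - 151)*(-4*4) = (3 - 151)*(-4*4) = -148*(-16) = 2368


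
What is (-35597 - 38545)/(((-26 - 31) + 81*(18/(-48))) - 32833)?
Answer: 593136/263363 ≈ 2.2522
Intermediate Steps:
(-35597 - 38545)/(((-26 - 31) + 81*(18/(-48))) - 32833) = -74142/((-57 + 81*(18*(-1/48))) - 32833) = -74142/((-57 + 81*(-3/8)) - 32833) = -74142/((-57 - 243/8) - 32833) = -74142/(-699/8 - 32833) = -74142/(-263363/8) = -74142*(-8/263363) = 593136/263363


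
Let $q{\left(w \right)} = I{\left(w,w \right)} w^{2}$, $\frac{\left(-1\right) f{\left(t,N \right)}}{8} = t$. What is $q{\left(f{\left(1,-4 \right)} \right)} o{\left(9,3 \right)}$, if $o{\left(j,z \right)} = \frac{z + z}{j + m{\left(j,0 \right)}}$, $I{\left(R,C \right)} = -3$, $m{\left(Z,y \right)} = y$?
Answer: $-128$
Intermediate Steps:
$f{\left(t,N \right)} = - 8 t$
$o{\left(j,z \right)} = \frac{2 z}{j}$ ($o{\left(j,z \right)} = \frac{z + z}{j + 0} = \frac{2 z}{j}$)
$q{\left(w \right)} = - 3 w^{2}$
$q{\left(f{\left(1,-4 \right)} \right)} o{\left(9,3 \right)} = - 3 \left(\left(-8\right) 1\right)^{2} \cdot 2 \cdot 3 \cdot \frac{1}{9} = - 3 \left(-8\right)^{2} \cdot 2 \cdot 3 \cdot \frac{1}{9} = \left(-3\right) 64 \cdot \frac{2}{3} = \left(-192\right) \frac{2}{3} = -128$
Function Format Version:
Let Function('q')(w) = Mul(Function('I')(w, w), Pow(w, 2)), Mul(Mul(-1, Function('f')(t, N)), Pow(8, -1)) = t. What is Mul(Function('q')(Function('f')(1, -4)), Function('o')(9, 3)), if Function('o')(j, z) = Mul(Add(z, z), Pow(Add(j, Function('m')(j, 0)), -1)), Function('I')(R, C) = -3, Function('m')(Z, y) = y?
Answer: -128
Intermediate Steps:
Function('f')(t, N) = Mul(-8, t)
Function('o')(j, z) = Mul(2, z, Pow(j, -1)) (Function('o')(j, z) = Mul(Add(z, z), Pow(Add(j, 0), -1)) = Mul(Mul(2, z), Pow(j, -1)) = Mul(2, z, Pow(j, -1)))
Function('q')(w) = Mul(-3, Pow(w, 2))
Mul(Function('q')(Function('f')(1, -4)), Function('o')(9, 3)) = Mul(Mul(-3, Pow(Mul(-8, 1), 2)), Mul(2, 3, Pow(9, -1))) = Mul(Mul(-3, Pow(-8, 2)), Mul(2, 3, Rational(1, 9))) = Mul(Mul(-3, 64), Rational(2, 3)) = Mul(-192, Rational(2, 3)) = -128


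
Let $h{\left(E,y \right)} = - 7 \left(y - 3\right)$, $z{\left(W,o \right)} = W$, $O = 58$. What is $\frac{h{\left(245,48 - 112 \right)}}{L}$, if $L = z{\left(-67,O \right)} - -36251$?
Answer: $\frac{469}{36184} \approx 0.012962$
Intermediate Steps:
$h{\left(E,y \right)} = 21 - 7 y$ ($h{\left(E,y \right)} = - 7 \left(-3 + y\right) = 21 - 7 y$)
$L = 36184$ ($L = -67 - -36251 = -67 + 36251 = 36184$)
$\frac{h{\left(245,48 - 112 \right)}}{L} = \frac{21 - 7 \left(48 - 112\right)}{36184} = \left(21 - 7 \left(48 - 112\right)\right) \frac{1}{36184} = \left(21 - -448\right) \frac{1}{36184} = \left(21 + 448\right) \frac{1}{36184} = 469 \cdot \frac{1}{36184} = \frac{469}{36184}$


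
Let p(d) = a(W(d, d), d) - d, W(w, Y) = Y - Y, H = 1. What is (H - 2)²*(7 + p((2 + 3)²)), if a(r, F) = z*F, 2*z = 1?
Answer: -11/2 ≈ -5.5000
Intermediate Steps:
z = ½ (z = (½)*1 = ½ ≈ 0.50000)
W(w, Y) = 0
a(r, F) = F/2
p(d) = -d/2 (p(d) = d/2 - d = -d/2)
(H - 2)²*(7 + p((2 + 3)²)) = (1 - 2)²*(7 - (2 + 3)²/2) = (-1)²*(7 - ½*5²) = 1*(7 - ½*25) = 1*(7 - 25/2) = 1*(-11/2) = -11/2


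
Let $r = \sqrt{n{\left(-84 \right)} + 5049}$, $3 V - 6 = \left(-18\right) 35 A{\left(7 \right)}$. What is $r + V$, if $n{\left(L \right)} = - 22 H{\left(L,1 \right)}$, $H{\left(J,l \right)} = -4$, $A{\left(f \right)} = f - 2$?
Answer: $-1048 + \sqrt{5137} \approx -976.33$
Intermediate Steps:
$A{\left(f \right)} = -2 + f$
$V = -1048$ ($V = 2 + \frac{\left(-18\right) 35 \left(-2 + 7\right)}{3} = 2 + \frac{\left(-630\right) 5}{3} = 2 + \frac{1}{3} \left(-3150\right) = 2 - 1050 = -1048$)
$n{\left(L \right)} = 88$ ($n{\left(L \right)} = \left(-22\right) \left(-4\right) = 88$)
$r = \sqrt{5137}$ ($r = \sqrt{88 + 5049} = \sqrt{5137} \approx 71.673$)
$r + V = \sqrt{5137} - 1048 = -1048 + \sqrt{5137}$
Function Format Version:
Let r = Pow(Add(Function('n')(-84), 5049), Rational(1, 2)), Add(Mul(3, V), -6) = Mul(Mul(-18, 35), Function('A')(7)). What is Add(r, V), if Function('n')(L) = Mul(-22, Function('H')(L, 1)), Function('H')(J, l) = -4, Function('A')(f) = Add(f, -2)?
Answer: Add(-1048, Pow(5137, Rational(1, 2))) ≈ -976.33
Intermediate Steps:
Function('A')(f) = Add(-2, f)
V = -1048 (V = Add(2, Mul(Rational(1, 3), Mul(Mul(-18, 35), Add(-2, 7)))) = Add(2, Mul(Rational(1, 3), Mul(-630, 5))) = Add(2, Mul(Rational(1, 3), -3150)) = Add(2, -1050) = -1048)
Function('n')(L) = 88 (Function('n')(L) = Mul(-22, -4) = 88)
r = Pow(5137, Rational(1, 2)) (r = Pow(Add(88, 5049), Rational(1, 2)) = Pow(5137, Rational(1, 2)) ≈ 71.673)
Add(r, V) = Add(Pow(5137, Rational(1, 2)), -1048) = Add(-1048, Pow(5137, Rational(1, 2)))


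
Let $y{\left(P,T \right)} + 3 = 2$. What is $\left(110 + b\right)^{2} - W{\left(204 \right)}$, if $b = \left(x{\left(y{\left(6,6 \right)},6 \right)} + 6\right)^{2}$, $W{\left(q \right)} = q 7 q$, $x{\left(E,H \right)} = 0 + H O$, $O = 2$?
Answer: $-102956$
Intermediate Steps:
$y{\left(P,T \right)} = -1$ ($y{\left(P,T \right)} = -3 + 2 = -1$)
$x{\left(E,H \right)} = 2 H$ ($x{\left(E,H \right)} = 0 + H 2 = 0 + 2 H = 2 H$)
$W{\left(q \right)} = 7 q^{2}$ ($W{\left(q \right)} = 7 q q = 7 q^{2}$)
$b = 324$ ($b = \left(2 \cdot 6 + 6\right)^{2} = \left(12 + 6\right)^{2} = 18^{2} = 324$)
$\left(110 + b\right)^{2} - W{\left(204 \right)} = \left(110 + 324\right)^{2} - 7 \cdot 204^{2} = 434^{2} - 7 \cdot 41616 = 188356 - 291312 = -102956$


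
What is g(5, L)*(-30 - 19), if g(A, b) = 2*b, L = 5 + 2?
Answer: -686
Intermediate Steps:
L = 7
g(5, L)*(-30 - 19) = (2*7)*(-30 - 19) = 14*(-49) = -686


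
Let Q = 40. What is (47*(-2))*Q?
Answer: -3760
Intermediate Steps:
(47*(-2))*Q = (47*(-2))*40 = -94*40 = -3760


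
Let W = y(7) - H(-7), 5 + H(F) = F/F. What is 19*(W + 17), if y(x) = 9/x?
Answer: 2964/7 ≈ 423.43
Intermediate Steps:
H(F) = -4 (H(F) = -5 + F/F = -5 + 1 = -4)
W = 37/7 (W = 9/7 - 1*(-4) = 9*(⅐) + 4 = 9/7 + 4 = 37/7 ≈ 5.2857)
19*(W + 17) = 19*(37/7 + 17) = 19*(156/7) = 2964/7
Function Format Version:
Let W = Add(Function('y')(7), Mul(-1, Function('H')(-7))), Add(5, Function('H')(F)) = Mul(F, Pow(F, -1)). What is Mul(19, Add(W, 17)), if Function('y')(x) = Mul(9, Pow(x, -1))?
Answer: Rational(2964, 7) ≈ 423.43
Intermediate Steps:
Function('H')(F) = -4 (Function('H')(F) = Add(-5, Mul(F, Pow(F, -1))) = Add(-5, 1) = -4)
W = Rational(37, 7) (W = Add(Mul(9, Pow(7, -1)), Mul(-1, -4)) = Add(Mul(9, Rational(1, 7)), 4) = Add(Rational(9, 7), 4) = Rational(37, 7) ≈ 5.2857)
Mul(19, Add(W, 17)) = Mul(19, Add(Rational(37, 7), 17)) = Mul(19, Rational(156, 7)) = Rational(2964, 7)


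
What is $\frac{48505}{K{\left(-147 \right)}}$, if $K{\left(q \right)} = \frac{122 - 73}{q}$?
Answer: $-145515$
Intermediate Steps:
$K{\left(q \right)} = \frac{49}{q}$
$\frac{48505}{K{\left(-147 \right)}} = \frac{48505}{49 \frac{1}{-147}} = \frac{48505}{49 \left(- \frac{1}{147}\right)} = \frac{48505}{- \frac{1}{3}} = 48505 \left(-3\right) = -145515$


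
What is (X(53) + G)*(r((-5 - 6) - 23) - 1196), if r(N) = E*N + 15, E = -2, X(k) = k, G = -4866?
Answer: 5356869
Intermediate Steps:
r(N) = 15 - 2*N (r(N) = -2*N + 15 = 15 - 2*N)
(X(53) + G)*(r((-5 - 6) - 23) - 1196) = (53 - 4866)*((15 - 2*((-5 - 6) - 23)) - 1196) = -4813*((15 - 2*(-11 - 23)) - 1196) = -4813*((15 - 2*(-34)) - 1196) = -4813*((15 + 68) - 1196) = -4813*(83 - 1196) = -4813*(-1113) = 5356869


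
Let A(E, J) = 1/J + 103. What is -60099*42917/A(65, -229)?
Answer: -196884183769/7862 ≈ -2.5042e+7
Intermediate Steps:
A(E, J) = 103 + 1/J
-60099*42917/A(65, -229) = -60099*42917/(103 + 1/(-229)) = -60099*42917/(103 - 1/229) = -60099/((23586/229)*(1/42917)) = -60099/23586/9827993 = -60099*9827993/23586 = -196884183769/7862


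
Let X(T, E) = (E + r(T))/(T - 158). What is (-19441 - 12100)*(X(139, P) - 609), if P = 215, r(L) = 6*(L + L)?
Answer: 424352614/19 ≈ 2.2334e+7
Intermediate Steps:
r(L) = 12*L (r(L) = 6*(2*L) = 12*L)
X(T, E) = (E + 12*T)/(-158 + T) (X(T, E) = (E + 12*T)/(T - 158) = (E + 12*T)/(-158 + T))
(-19441 - 12100)*(X(139, P) - 609) = (-19441 - 12100)*((215 + 12*139)/(-158 + 139) - 609) = -31541*((215 + 1668)/(-19) - 609) = -31541*(-1/19*1883 - 609) = -31541*(-1883/19 - 609) = -31541*(-13454/19) = 424352614/19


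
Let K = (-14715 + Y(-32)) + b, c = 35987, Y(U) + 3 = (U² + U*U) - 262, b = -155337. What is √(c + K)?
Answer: 3*I*√14698 ≈ 363.71*I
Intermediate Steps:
Y(U) = -265 + 2*U² (Y(U) = -3 + ((U² + U*U) - 262) = -3 + ((U² + U²) - 262) = -3 + (2*U² - 262) = -3 + (-262 + 2*U²) = -265 + 2*U²)
K = -168269 (K = (-14715 + (-265 + 2*(-32)²)) - 155337 = (-14715 + (-265 + 2*1024)) - 155337 = (-14715 + (-265 + 2048)) - 155337 = (-14715 + 1783) - 155337 = -12932 - 155337 = -168269)
√(c + K) = √(35987 - 168269) = √(-132282) = 3*I*√14698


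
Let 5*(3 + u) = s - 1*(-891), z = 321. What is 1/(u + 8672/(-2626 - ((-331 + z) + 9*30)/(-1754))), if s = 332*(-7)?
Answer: -1439295/421573172 ≈ -0.0034141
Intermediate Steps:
s = -2324
u = -1448/5 (u = -3 + (-2324 - 1*(-891))/5 = -3 + (-2324 + 891)/5 = -3 + (⅕)*(-1433) = -3 - 1433/5 = -1448/5 ≈ -289.60)
1/(u + 8672/(-2626 - ((-331 + z) + 9*30)/(-1754))) = 1/(-1448/5 + 8672/(-2626 - ((-331 + 321) + 9*30)/(-1754))) = 1/(-1448/5 + 8672/(-2626 - (-10 + 270)*(-1)/1754)) = 1/(-1448/5 + 8672/(-2626 - 260*(-1)/1754)) = 1/(-1448/5 + 8672/(-2626 - 1*(-130/877))) = 1/(-1448/5 + 8672/(-2626 + 130/877)) = 1/(-1448/5 + 8672/(-2302872/877)) = 1/(-1448/5 + 8672*(-877/2302872)) = 1/(-1448/5 - 950668/287859) = 1/(-421573172/1439295) = -1439295/421573172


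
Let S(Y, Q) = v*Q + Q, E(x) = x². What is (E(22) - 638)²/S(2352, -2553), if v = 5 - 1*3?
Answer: -23716/7659 ≈ -3.0965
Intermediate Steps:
v = 2 (v = 5 - 3 = 2)
S(Y, Q) = 3*Q (S(Y, Q) = 2*Q + Q = 3*Q)
(E(22) - 638)²/S(2352, -2553) = (22² - 638)²/((3*(-2553))) = (484 - 638)²/(-7659) = (-154)²*(-1/7659) = 23716*(-1/7659) = -23716/7659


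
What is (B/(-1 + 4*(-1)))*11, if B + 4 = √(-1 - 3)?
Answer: 44/5 - 22*I/5 ≈ 8.8 - 4.4*I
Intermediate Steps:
B = -4 + 2*I (B = -4 + √(-1 - 3) = -4 + √(-4) = -4 + 2*I ≈ -4.0 + 2.0*I)
(B/(-1 + 4*(-1)))*11 = ((-4 + 2*I)/(-1 + 4*(-1)))*11 = ((-4 + 2*I)/(-1 - 4))*11 = ((-4 + 2*I)/(-5))*11 = -(-4 + 2*I)/5*11 = (⅘ - 2*I/5)*11 = 44/5 - 22*I/5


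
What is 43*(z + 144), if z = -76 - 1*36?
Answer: 1376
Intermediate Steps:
z = -112 (z = -76 - 36 = -112)
43*(z + 144) = 43*(-112 + 144) = 43*32 = 1376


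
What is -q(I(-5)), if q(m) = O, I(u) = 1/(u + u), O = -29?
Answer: 29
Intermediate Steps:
I(u) = 1/(2*u)
q(m) = -29
-q(I(-5)) = -1*(-29) = 29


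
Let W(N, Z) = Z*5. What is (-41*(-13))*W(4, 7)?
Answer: 18655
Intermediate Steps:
W(N, Z) = 5*Z
(-41*(-13))*W(4, 7) = (-41*(-13))*(5*7) = 533*35 = 18655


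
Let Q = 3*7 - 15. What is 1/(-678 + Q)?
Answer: -1/672 ≈ -0.0014881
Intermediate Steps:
Q = 6 (Q = 21 - 15 = 6)
1/(-678 + Q) = 1/(-678 + 6) = 1/(-672) = -1/672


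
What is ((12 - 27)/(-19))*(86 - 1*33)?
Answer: 795/19 ≈ 41.842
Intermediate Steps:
((12 - 27)/(-19))*(86 - 1*33) = (-15*(-1/19))*(86 - 33) = (15/19)*53 = 795/19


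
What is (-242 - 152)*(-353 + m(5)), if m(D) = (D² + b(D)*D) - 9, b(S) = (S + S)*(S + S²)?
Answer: -458222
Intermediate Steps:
b(S) = 2*S*(S + S²) (b(S) = (2*S)*(S + S²) = 2*S*(S + S²))
m(D) = -9 + D² + 2*D³*(1 + D) (m(D) = (D² + (2*D²*(1 + D))*D) - 9 = (D² + 2*D³*(1 + D)) - 9 = -9 + D² + 2*D³*(1 + D))
(-242 - 152)*(-353 + m(5)) = (-242 - 152)*(-353 + (-9 + 5² + 2*5³*(1 + 5))) = -394*(-353 + (-9 + 25 + 2*125*6)) = -394*(-353 + (-9 + 25 + 1500)) = -394*(-353 + 1516) = -394*1163 = -458222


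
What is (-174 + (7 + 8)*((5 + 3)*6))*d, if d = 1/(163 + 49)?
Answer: 273/106 ≈ 2.5755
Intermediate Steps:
d = 1/212 ≈ 0.0047170
(-174 + (7 + 8)*((5 + 3)*6))*d = (-174 + (7 + 8)*((5 + 3)*6))*(1/212) = (-174 + 15*(8*6))*(1/212) = (-174 + 15*48)*(1/212) = (-174 + 720)*(1/212) = 546*(1/212) = 273/106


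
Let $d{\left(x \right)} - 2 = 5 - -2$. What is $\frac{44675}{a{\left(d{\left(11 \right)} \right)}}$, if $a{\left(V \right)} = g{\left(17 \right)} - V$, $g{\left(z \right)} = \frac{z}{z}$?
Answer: $- \frac{44675}{8} \approx -5584.4$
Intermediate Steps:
$d{\left(x \right)} = 9$ ($d{\left(x \right)} = 2 + \left(5 - -2\right) = 2 + \left(5 + 2\right) = 2 + 7 = 9$)
$g{\left(z \right)} = 1$
$a{\left(V \right)} = 1 - V$
$\frac{44675}{a{\left(d{\left(11 \right)} \right)}} = \frac{44675}{1 - 9} = \frac{44675}{-8} = 44675 \left(- \frac{1}{8}\right) = - \frac{44675}{8}$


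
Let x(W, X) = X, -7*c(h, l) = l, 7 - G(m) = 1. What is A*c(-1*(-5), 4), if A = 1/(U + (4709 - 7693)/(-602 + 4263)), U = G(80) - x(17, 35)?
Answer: 2092/109153 ≈ 0.019166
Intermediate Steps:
G(m) = 6 (G(m) = 7 - 1*1 = 7 - 1 = 6)
c(h, l) = -l/7
U = -29 (U = 6 - 1*35 = 6 - 35 = -29)
A = -3661/109153 (A = 1/(-29 + (4709 - 7693)/(-602 + 4263)) = 1/(-29 - 2984/3661) = 1/(-109153/3661) = -3661/109153 ≈ -0.033540)
A*c(-1*(-5), 4) = -(-523)*4/109153 = -3661/109153*(-4/7) = 2092/109153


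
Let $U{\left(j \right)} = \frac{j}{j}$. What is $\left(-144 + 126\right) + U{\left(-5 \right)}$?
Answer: $-17$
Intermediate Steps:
$U{\left(j \right)} = 1$
$\left(-144 + 126\right) + U{\left(-5 \right)} = \left(-144 + 126\right) + 1 = -18 + 1 = -17$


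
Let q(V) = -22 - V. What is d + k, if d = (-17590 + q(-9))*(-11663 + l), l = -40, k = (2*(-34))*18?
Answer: 206006685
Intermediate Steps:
k = -1224 (k = -68*18 = -1224)
d = 206007909 (d = (-17590 + (-22 - 1*(-9)))*(-11663 - 40) = (-17590 + (-22 + 9))*(-11703) = (-17590 - 13)*(-11703) = -17603*(-11703) = 206007909)
d + k = 206007909 - 1224 = 206006685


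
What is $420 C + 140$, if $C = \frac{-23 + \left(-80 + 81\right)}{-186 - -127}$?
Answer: $\frac{17500}{59} \approx 296.61$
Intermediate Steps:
$C = \frac{22}{59}$ ($C = \frac{-23 + 1}{-186 + 127} = - \frac{22}{-59} = \left(-22\right) \left(- \frac{1}{59}\right) = \frac{22}{59} \approx 0.37288$)
$420 C + 140 = 420 \cdot \frac{22}{59} + 140 = \frac{9240}{59} + 140 = \frac{17500}{59}$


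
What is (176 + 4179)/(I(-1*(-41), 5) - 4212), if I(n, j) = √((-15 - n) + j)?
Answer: -1222884/1182733 - 871*I*√51/3548199 ≈ -1.0339 - 0.0017531*I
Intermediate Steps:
I(n, j) = √(-15 + j - n)
(176 + 4179)/(I(-1*(-41), 5) - 4212) = (176 + 4179)/(√(-15 + 5 - (-1)*(-41)) - 4212) = 4355/(√(-15 + 5 - 1*41) - 4212) = 4355/(√(-15 + 5 - 41) - 4212) = 4355/(√(-51) - 4212) = 4355/(I*√51 - 4212) = 4355/(-4212 + I*√51)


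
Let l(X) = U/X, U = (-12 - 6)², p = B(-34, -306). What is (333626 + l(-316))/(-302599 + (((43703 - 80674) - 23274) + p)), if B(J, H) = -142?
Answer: -26356373/28675894 ≈ -0.91911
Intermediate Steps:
p = -142
U = 324 (U = (-18)² = 324)
l(X) = 324/X
(333626 + l(-316))/(-302599 + (((43703 - 80674) - 23274) + p)) = (333626 + 324/(-316))/(-302599 + (((43703 - 80674) - 23274) - 142)) = (333626 + 324*(-1/316))/(-302599 + ((-36971 - 23274) - 142)) = (333626 - 81/79)/(-302599 + (-60245 - 142)) = 26356373/(79*(-302599 - 60387)) = (26356373/79)/(-362986) = (26356373/79)*(-1/362986) = -26356373/28675894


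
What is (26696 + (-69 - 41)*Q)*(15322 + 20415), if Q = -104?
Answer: 1362866232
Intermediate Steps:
(26696 + (-69 - 41)*Q)*(15322 + 20415) = (26696 + (-69 - 41)*(-104))*(15322 + 20415) = (26696 - 110*(-104))*35737 = (26696 + 11440)*35737 = 38136*35737 = 1362866232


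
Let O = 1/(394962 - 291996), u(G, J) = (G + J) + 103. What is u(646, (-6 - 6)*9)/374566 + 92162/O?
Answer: 3554463718719113/374566 ≈ 9.4895e+9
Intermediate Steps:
u(G, J) = 103 + G + J
O = 1/102966 ≈ 9.7119e-6
u(646, (-6 - 6)*9)/374566 + 92162/O = (103 + 646 + (-6 - 6)*9)/374566 + 92162/(1/102966) = (103 + 646 - 12*9)*(1/374566) + 92162*102966 = (103 + 646 - 108)*(1/374566) + 9489552492 = 641*(1/374566) + 9489552492 = 641/374566 + 9489552492 = 3554463718719113/374566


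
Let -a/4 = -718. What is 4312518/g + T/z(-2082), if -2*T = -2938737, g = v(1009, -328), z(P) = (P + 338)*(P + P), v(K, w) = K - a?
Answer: -6958852729505/3006474624 ≈ -2314.6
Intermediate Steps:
a = 2872 (a = -4*(-718) = 2872)
v(K, w) = -2872 + K (v(K, w) = K - 1*2872 = K - 2872 = -2872 + K)
z(P) = 2*P*(338 + P) (z(P) = (338 + P)*(2*P) = 2*P*(338 + P))
g = -1863 (g = -2872 + 1009 = -1863)
T = 2938737/2 (T = -½*(-2938737) = 2938737/2 ≈ 1.4694e+6)
4312518/g + T/z(-2082) = 4312518/(-1863) + 2938737/(2*((2*(-2082)*(338 - 2082)))) = 4312518*(-1/1863) + 2938737/(2*((2*(-2082)*(-1744)))) = -1437506/621 + (2938737/2)/7262016 = -1437506/621 + (2938737/2)*(1/7262016) = -1437506/621 + 979579/4841344 = -6958852729505/3006474624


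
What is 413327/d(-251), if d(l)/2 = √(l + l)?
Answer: -413327*I*√502/1004 ≈ -9223.8*I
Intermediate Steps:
d(l) = 2*√2*√l (d(l) = 2*√(l + l) = 2*√(2*l) = 2*(√2*√l) = 2*√2*√l)
413327/d(-251) = 413327/((2*√2*√(-251))) = 413327/((2*√2*(I*√251))) = 413327/((2*I*√502)) = 413327*(-I*√502/1004) = -413327*I*√502/1004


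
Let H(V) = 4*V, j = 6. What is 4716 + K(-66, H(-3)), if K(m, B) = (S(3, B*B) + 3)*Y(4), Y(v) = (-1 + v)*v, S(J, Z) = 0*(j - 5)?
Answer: 4752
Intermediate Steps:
S(J, Z) = 0 (S(J, Z) = 0*(6 - 5) = 0*1 = 0)
Y(v) = v*(-1 + v)
K(m, B) = 36 (K(m, B) = (0 + 3)*(4*(-1 + 4)) = 3*(4*3) = 3*12 = 36)
4716 + K(-66, H(-3)) = 4716 + 36 = 4752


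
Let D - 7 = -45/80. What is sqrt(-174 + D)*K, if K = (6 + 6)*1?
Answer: 3*I*sqrt(2681) ≈ 155.34*I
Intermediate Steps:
D = 103/16 (D = 7 - 45/80 = 7 - 45*1/80 = 7 - 9/16 = 103/16 ≈ 6.4375)
K = 12 (K = 12*1 = 12)
sqrt(-174 + D)*K = sqrt(-174 + 103/16)*12 = sqrt(-2681/16)*12 = (I*sqrt(2681)/4)*12 = 3*I*sqrt(2681)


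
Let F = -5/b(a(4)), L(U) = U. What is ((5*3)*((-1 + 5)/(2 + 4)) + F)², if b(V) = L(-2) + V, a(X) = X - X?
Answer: 625/4 ≈ 156.25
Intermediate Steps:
a(X) = 0
b(V) = -2 + V
F = 5/2 (F = -5/(-2 + 0) = -5/(-2) = -5*(-½) = 5/2 ≈ 2.5000)
((5*3)*((-1 + 5)/(2 + 4)) + F)² = ((5*3)*((-1 + 5)/(2 + 4)) + 5/2)² = (15*(4/6) + 5/2)² = (15*(4*(⅙)) + 5/2)² = (15*(⅔) + 5/2)² = (10 + 5/2)² = (25/2)² = 625/4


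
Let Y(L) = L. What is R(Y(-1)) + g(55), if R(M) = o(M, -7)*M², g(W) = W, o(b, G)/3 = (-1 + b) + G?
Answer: 28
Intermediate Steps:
o(b, G) = -3 + 3*G + 3*b (o(b, G) = 3*((-1 + b) + G) = 3*(-1 + G + b) = -3 + 3*G + 3*b)
R(M) = M²*(-24 + 3*M) (R(M) = (-3 + 3*(-7) + 3*M)*M² = (-3 - 21 + 3*M)*M² = (-24 + 3*M)*M² = M²*(-24 + 3*M))
R(Y(-1)) + g(55) = 3*(-1)²*(-8 - 1) + 55 = 3*1*(-9) + 55 = -27 + 55 = 28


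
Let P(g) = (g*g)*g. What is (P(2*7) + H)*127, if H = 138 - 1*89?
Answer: 354711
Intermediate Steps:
P(g) = g³ (P(g) = g²*g = g³)
H = 49 (H = 138 - 89 = 49)
(P(2*7) + H)*127 = ((2*7)³ + 49)*127 = (14³ + 49)*127 = (2744 + 49)*127 = 2793*127 = 354711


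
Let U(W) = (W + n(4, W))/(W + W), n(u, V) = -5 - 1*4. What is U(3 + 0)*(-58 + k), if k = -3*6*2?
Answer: 94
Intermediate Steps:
n(u, V) = -9 (n(u, V) = -5 - 4 = -9)
U(W) = (-9 + W)/(2*W) (U(W) = (W - 9)/(W + W) = (-9 + W)/((2*W)) = (-9 + W)*(1/(2*W)) = (-9 + W)/(2*W))
k = -36 (k = -18*2 = -36)
U(3 + 0)*(-58 + k) = ((-9 + (3 + 0))/(2*(3 + 0)))*(-58 - 36) = ((½)*(-9 + 3)/3)*(-94) = ((½)*(⅓)*(-6))*(-94) = -1*(-94) = 94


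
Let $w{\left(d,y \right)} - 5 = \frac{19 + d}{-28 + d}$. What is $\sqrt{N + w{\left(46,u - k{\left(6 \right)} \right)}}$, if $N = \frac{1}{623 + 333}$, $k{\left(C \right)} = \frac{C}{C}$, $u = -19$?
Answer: $\frac{\sqrt{17709661}}{1434} \approx 2.9346$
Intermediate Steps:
$k{\left(C \right)} = 1$
$N = \frac{1}{956} \approx 0.001046$
$w{\left(d,y \right)} = 5 + \frac{19 + d}{-28 + d}$
$\sqrt{N + w{\left(46,u - k{\left(6 \right)} \right)}} = \sqrt{\frac{1}{956} + \frac{-121 + 6 \cdot 46}{-28 + 46}} = \sqrt{\frac{1}{956} + \frac{-121 + 276}{18}} = \sqrt{\frac{1}{956} + \frac{1}{18} \cdot 155} = \sqrt{\frac{1}{956} + \frac{155}{18}} = \sqrt{\frac{74099}{8604}} = \frac{\sqrt{17709661}}{1434}$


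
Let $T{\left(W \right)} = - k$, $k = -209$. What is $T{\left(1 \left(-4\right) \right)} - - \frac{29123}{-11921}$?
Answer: $\frac{2462366}{11921} \approx 206.56$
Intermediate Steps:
$T{\left(W \right)} = 209$ ($T{\left(W \right)} = \left(-1\right) \left(-209\right) = 209$)
$T{\left(1 \left(-4\right) \right)} - - \frac{29123}{-11921} = 209 - - \frac{29123}{-11921} = 209 - \left(-29123\right) \left(- \frac{1}{11921}\right) = 209 - \frac{29123}{11921} = \frac{2462366}{11921}$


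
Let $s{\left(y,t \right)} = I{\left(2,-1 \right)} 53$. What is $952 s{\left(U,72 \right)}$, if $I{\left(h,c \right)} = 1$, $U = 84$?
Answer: $50456$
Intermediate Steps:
$s{\left(y,t \right)} = 53$ ($s{\left(y,t \right)} = 1 \cdot 53 = 53$)
$952 s{\left(U,72 \right)} = 952 \cdot 53 = 50456$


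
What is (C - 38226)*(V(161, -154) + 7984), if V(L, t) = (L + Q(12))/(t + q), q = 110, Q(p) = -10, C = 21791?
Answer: -5771068075/44 ≈ -1.3116e+8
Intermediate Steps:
V(L, t) = (-10 + L)/(110 + t) (V(L, t) = (L - 10)/(t + 110) = (-10 + L)/(110 + t))
(C - 38226)*(V(161, -154) + 7984) = (21791 - 38226)*((-10 + 161)/(110 - 154) + 7984) = -16435*(151/(-44) + 7984) = -16435*(-1/44*151 + 7984) = -16435*(-151/44 + 7984) = -16435*351145/44 = -5771068075/44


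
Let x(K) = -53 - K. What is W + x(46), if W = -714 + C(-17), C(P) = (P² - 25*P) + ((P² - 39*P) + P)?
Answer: 836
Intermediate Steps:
C(P) = -63*P + 2*P² (C(P) = (P² - 25*P) + (P² - 38*P) = -63*P + 2*P²)
W = 935 (W = -714 - 17*(-63 + 2*(-17)) = -714 - 17*(-63 - 34) = -714 - 17*(-97) = -714 + 1649 = 935)
W + x(46) = 935 + (-53 - 1*46) = 935 + (-53 - 46) = 935 - 99 = 836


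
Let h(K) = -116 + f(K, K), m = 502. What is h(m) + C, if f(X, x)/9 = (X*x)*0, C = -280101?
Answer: -280217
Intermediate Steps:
f(X, x) = 0 (f(X, x) = 9*((X*x)*0) = 9*0 = 0)
h(K) = -116 (h(K) = -116 + 0 = -116)
h(m) + C = -116 - 280101 = -280217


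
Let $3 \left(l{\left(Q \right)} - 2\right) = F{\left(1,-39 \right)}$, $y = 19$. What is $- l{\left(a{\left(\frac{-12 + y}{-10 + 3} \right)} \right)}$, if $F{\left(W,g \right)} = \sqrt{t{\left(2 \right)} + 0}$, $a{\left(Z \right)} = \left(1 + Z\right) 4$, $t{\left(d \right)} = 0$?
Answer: $-2$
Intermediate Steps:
$a{\left(Z \right)} = 4 + 4 Z$
$F{\left(W,g \right)} = 0$ ($F{\left(W,g \right)} = \sqrt{0 + 0} = \sqrt{0} = 0$)
$l{\left(Q \right)} = 2$ ($l{\left(Q \right)} = 2 + \frac{1}{3} \cdot 0 = 2 + 0 = 2$)
$- l{\left(a{\left(\frac{-12 + y}{-10 + 3} \right)} \right)} = \left(-1\right) 2 = -2$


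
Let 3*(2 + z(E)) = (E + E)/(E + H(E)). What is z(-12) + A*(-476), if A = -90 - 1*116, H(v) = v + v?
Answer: 882488/9 ≈ 98054.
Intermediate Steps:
H(v) = 2*v
z(E) = -16/9 (z(E) = -2 + ((E + E)/(E + 2*E))/3 = -2 + ((2*E)/((3*E)))/3 = -2 + ((2*E)*(1/(3*E)))/3 = -2 + (1/3)*(2/3) = -2 + 2/9 = -16/9)
A = -206 (A = -90 - 116 = -206)
z(-12) + A*(-476) = -16/9 - 206*(-476) = -16/9 + 98056 = 882488/9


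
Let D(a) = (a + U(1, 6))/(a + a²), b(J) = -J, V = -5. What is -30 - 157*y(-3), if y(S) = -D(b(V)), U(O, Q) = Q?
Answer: 827/30 ≈ 27.567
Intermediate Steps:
D(a) = (6 + a)/(a + a²) (D(a) = (a + 6)/(a + a²) = (6 + a)/(a + a²))
y(S) = -11/30 (y(S) = -(6 - 1*(-5))/(((-1*(-5)))*(1 - 1*(-5))) = -(6 + 5)/(5*(1 + 5)) = -11/(5*6) = -1*11/30 = -11/30)
-30 - 157*y(-3) = -30 - 157*(-11/30) = -30 + 1727/30 = 827/30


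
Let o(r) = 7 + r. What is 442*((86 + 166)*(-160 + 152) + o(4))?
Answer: -886210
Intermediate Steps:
442*((86 + 166)*(-160 + 152) + o(4)) = 442*((86 + 166)*(-160 + 152) + (7 + 4)) = 442*(252*(-8) + 11) = 442*(-2016 + 11) = 442*(-2005) = -886210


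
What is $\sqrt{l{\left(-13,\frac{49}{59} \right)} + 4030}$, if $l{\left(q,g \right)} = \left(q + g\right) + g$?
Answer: $\frac{\sqrt{13988959}}{59} \approx 63.393$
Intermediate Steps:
$l{\left(q,g \right)} = q + 2 g$ ($l{\left(q,g \right)} = \left(g + q\right) + g = q + 2 g$)
$\sqrt{l{\left(-13,\frac{49}{59} \right)} + 4030} = \sqrt{\left(-13 + 2 \cdot \frac{49}{59}\right) + 4030} = \sqrt{\left(-13 + \frac{98}{59}\right) + 4030} = \sqrt{- \frac{669}{59} + 4030} = \sqrt{\frac{237101}{59}} = \frac{\sqrt{13988959}}{59}$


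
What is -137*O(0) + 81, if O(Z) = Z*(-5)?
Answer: 81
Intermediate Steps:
O(Z) = -5*Z
-137*O(0) + 81 = -(-685)*0 + 81 = -137*0 + 81 = 0 + 81 = 81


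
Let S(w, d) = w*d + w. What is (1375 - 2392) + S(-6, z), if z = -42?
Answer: -771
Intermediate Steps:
S(w, d) = w + d*w (S(w, d) = d*w + w = w + d*w)
(1375 - 2392) + S(-6, z) = (1375 - 2392) - 6*(1 - 42) = -1017 - 6*(-41) = -1017 + 246 = -771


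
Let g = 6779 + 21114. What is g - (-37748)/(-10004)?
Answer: 69750956/2501 ≈ 27889.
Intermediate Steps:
g = 27893
g - (-37748)/(-10004) = 27893 - (-37748)/(-10004) = 27893 - (-37748)*(-1)/10004 = 27893 - 1*9437/2501 = 27893 - 9437/2501 = 69750956/2501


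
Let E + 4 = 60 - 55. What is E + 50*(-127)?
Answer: -6349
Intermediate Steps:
E = 1 (E = -4 + (60 - 55) = -4 + 5 = 1)
E + 50*(-127) = 1 + 50*(-127) = 1 - 6350 = -6349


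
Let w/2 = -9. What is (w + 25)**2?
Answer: 49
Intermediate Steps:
w = -18 (w = 2*(-9) = -18)
(w + 25)**2 = (-18 + 25)**2 = 7**2 = 49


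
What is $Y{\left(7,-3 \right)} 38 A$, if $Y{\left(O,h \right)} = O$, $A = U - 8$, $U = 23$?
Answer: $3990$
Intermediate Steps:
$A = 15$ ($A = 23 - 8 = 15$)
$Y{\left(7,-3 \right)} 38 A = 7 \cdot 38 \cdot 15 = 266 \cdot 15 = 3990$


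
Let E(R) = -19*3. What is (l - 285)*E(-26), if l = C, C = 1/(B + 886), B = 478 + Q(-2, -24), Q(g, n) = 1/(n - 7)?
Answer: 686885568/42283 ≈ 16245.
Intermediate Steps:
Q(g, n) = 1/(-7 + n)
B = 14817/31 (B = 478 + 1/(-7 - 24) = 478 + 1/(-31) = 478 - 1/31 = 14817/31 ≈ 477.97)
E(R) = -57
C = 31/42283 (C = 1/(14817/31 + 886) = 1/(42283/31) = 31/42283 ≈ 0.00073315)
l = 31/42283 ≈ 0.00073315
(l - 285)*E(-26) = (31/42283 - 285)*(-57) = -12050624/42283*(-57) = 686885568/42283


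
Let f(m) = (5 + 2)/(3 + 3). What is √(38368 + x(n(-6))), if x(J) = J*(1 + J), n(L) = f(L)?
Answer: √1381339/6 ≈ 195.88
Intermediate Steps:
f(m) = 7/6
n(L) = 7/6
√(38368 + x(n(-6))) = √(38368 + 7*(1 + 7/6)/6) = √(38368 + (7/6)*(13/6)) = √(38368 + 91/36) = √(1381339/36) = √1381339/6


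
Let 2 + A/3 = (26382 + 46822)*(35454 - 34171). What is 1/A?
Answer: 1/281762190 ≈ 3.5491e-9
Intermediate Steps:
A = 281762190 (A = -6 + 3*((26382 + 46822)*(35454 - 34171)) = -6 + 3*(73204*1283) = -6 + 3*93920732 = -6 + 281762196 = 281762190)
1/A = 1/281762190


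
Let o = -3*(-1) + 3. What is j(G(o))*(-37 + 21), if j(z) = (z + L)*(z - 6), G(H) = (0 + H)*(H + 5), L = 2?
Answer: -65280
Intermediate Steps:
o = 6 (o = 3 + 3 = 6)
G(H) = H*(5 + H)
j(z) = (-6 + z)*(2 + z) (j(z) = (z + 2)*(z - 6) = (2 + z)*(-6 + z) = (-6 + z)*(2 + z))
j(G(o))*(-37 + 21) = (-12 + (6*(5 + 6))² - 24*(5 + 6))*(-37 + 21) = (-12 + (6*11)² - 24*11)*(-16) = (-12 + 66² - 4*66)*(-16) = (-12 + 4356 - 264)*(-16) = 4080*(-16) = -65280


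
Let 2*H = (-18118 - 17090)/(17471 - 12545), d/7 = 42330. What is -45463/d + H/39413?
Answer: -1471964446339/9588020610630 ≈ -0.15352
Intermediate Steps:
d = 296310 (d = 7*42330 = 296310)
H = -2934/821 (H = ((-18118 - 17090)/(17471 - 12545))/2 = (-35208/4926)/2 = (-35208*1/4926)/2 = (1/2)*(-5868/821) = -2934/821 ≈ -3.5737)
-45463/d + H/39413 = -45463/296310 - 2934/821/39413 = -45463*1/296310 - 2934/821*1/39413 = -45463/296310 - 2934/32358073 = -1471964446339/9588020610630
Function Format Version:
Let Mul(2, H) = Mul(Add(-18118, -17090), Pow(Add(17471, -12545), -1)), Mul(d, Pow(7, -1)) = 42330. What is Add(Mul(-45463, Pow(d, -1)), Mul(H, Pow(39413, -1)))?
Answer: Rational(-1471964446339, 9588020610630) ≈ -0.15352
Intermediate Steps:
d = 296310 (d = Mul(7, 42330) = 296310)
H = Rational(-2934, 821) (H = Mul(Rational(1, 2), Mul(Add(-18118, -17090), Pow(Add(17471, -12545), -1))) = Mul(Rational(1, 2), Mul(-35208, Pow(4926, -1))) = Mul(Rational(1, 2), Mul(-35208, Rational(1, 4926))) = Mul(Rational(1, 2), Rational(-5868, 821)) = Rational(-2934, 821) ≈ -3.5737)
Add(Mul(-45463, Pow(d, -1)), Mul(H, Pow(39413, -1))) = Add(Mul(-45463, Pow(296310, -1)), Mul(Rational(-2934, 821), Pow(39413, -1))) = Add(Mul(-45463, Rational(1, 296310)), Mul(Rational(-2934, 821), Rational(1, 39413))) = Add(Rational(-45463, 296310), Rational(-2934, 32358073)) = Rational(-1471964446339, 9588020610630)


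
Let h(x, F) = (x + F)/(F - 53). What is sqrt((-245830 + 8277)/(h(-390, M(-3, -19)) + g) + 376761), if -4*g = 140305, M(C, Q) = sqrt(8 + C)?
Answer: sqrt(2801119575641 - 52860895273*sqrt(5))/sqrt(7434605 - 140301*sqrt(5)) ≈ 613.81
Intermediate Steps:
g = -140305/4 (g = -1/4*140305 = -140305/4 ≈ -35076.)
h(x, F) = (F + x)/(-53 + F)
sqrt((-245830 + 8277)/(h(-390, M(-3, -19)) + g) + 376761) = sqrt((-245830 + 8277)/((sqrt(8 - 3) - 390)/(-53 + sqrt(8 - 3)) - 140305/4) + 376761) = sqrt(-237553/((sqrt(5) - 390)/(-53 + sqrt(5)) - 140305/4) + 376761) = sqrt(-237553/((-390 + sqrt(5))/(-53 + sqrt(5)) - 140305/4) + 376761) = sqrt(-237553/(-140305/4 + (-390 + sqrt(5))/(-53 + sqrt(5))) + 376761) = sqrt(376761 - 237553/(-140305/4 + (-390 + sqrt(5))/(-53 + sqrt(5))))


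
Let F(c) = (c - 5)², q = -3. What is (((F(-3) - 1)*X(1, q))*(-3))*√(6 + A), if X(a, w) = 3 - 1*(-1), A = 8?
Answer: -756*√14 ≈ -2828.7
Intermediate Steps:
X(a, w) = 4 (X(a, w) = 3 + 1 = 4)
F(c) = (-5 + c)²
(((F(-3) - 1)*X(1, q))*(-3))*√(6 + A) = ((((-5 - 3)² - 1)*4)*(-3))*√(6 + 8) = ((((-8)² - 1)*4)*(-3))*√14 = (((64 - 1)*4)*(-3))*√14 = ((63*4)*(-3))*√14 = (252*(-3))*√14 = -756*√14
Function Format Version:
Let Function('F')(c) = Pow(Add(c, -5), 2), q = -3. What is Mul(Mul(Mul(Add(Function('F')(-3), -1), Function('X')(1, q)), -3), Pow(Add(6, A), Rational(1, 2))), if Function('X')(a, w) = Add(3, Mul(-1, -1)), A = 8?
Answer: Mul(-756, Pow(14, Rational(1, 2))) ≈ -2828.7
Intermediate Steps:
Function('X')(a, w) = 4 (Function('X')(a, w) = Add(3, 1) = 4)
Function('F')(c) = Pow(Add(-5, c), 2)
Mul(Mul(Mul(Add(Function('F')(-3), -1), Function('X')(1, q)), -3), Pow(Add(6, A), Rational(1, 2))) = Mul(Mul(Mul(Add(Pow(Add(-5, -3), 2), -1), 4), -3), Pow(Add(6, 8), Rational(1, 2))) = Mul(Mul(Mul(Add(Pow(-8, 2), -1), 4), -3), Pow(14, Rational(1, 2))) = Mul(Mul(Mul(Add(64, -1), 4), -3), Pow(14, Rational(1, 2))) = Mul(Mul(Mul(63, 4), -3), Pow(14, Rational(1, 2))) = Mul(Mul(252, -3), Pow(14, Rational(1, 2))) = Mul(-756, Pow(14, Rational(1, 2)))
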